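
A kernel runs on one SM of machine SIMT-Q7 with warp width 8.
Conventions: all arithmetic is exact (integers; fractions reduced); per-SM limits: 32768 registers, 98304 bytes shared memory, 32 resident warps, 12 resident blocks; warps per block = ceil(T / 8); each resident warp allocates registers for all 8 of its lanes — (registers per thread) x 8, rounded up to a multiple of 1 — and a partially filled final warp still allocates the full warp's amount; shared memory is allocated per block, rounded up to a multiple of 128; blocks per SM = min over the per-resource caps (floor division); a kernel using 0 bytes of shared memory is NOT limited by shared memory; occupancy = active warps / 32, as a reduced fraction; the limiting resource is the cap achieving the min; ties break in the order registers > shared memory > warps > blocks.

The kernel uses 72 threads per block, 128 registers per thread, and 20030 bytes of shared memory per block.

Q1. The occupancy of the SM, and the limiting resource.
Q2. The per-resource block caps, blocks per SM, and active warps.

Answer: occupancy 27/32, limited by registers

registers: 3 blocks
shared memory: 4 blocks
warps: 3 blocks
blocks: 12 blocks

Answer: 3 blocks, 27 active warps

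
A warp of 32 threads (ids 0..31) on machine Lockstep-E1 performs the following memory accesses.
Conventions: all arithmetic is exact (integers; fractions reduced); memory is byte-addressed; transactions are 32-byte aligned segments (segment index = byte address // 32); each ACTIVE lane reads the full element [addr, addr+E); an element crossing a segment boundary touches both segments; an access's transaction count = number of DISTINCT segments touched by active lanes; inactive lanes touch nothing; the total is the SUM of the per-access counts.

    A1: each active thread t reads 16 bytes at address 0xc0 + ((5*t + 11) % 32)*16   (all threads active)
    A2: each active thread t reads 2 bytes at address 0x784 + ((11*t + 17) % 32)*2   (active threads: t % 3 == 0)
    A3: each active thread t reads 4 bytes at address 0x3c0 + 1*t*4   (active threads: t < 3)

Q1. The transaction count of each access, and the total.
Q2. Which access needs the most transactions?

A1: 16 transactions
A2: 1 transaction
A3: 1 transaction

Answer: 16,1,1; total 18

Answer: A1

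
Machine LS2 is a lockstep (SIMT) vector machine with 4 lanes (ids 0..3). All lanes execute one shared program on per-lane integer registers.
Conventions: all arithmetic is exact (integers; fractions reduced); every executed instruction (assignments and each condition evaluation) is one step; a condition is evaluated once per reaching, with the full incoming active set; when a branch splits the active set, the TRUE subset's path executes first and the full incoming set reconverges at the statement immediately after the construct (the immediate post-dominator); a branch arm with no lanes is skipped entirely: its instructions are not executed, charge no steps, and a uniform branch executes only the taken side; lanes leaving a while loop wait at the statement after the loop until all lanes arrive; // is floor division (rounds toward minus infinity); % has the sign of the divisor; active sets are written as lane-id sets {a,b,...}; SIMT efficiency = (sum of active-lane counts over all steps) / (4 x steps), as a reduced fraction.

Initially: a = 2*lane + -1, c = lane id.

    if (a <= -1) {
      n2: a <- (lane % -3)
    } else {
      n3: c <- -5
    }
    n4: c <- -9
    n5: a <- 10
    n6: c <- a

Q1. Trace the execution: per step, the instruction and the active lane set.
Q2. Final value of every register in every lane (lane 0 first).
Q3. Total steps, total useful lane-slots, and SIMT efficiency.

step 0: eval (a <= -1)               {0,1,2,3}
step 1: a <- (lane % -3)             {0}
step 2: c <- -5                      {1,2,3}
step 3: c <- -9                      {0,1,2,3}
step 4: a <- 10                      {0,1,2,3}
step 5: c <- a                       {0,1,2,3}

Answer: 6 steps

a: 10,10,10,10
c: 10,10,10,10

steps = 6; useful = 20; efficiency = 20/24 = 5/6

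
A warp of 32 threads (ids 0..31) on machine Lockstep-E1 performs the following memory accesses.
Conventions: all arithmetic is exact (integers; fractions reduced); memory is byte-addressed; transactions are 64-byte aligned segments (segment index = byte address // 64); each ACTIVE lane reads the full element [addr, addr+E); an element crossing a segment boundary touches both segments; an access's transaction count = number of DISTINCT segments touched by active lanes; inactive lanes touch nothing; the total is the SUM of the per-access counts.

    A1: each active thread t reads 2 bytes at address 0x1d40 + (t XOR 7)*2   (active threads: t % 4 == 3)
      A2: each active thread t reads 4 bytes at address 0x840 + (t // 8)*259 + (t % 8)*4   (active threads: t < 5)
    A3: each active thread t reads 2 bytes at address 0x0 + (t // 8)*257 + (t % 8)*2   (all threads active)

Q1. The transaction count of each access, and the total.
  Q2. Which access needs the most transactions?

A1: 1 transaction
A2: 1 transaction
A3: 4 transactions

Answer: 1,1,4; total 6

Answer: A3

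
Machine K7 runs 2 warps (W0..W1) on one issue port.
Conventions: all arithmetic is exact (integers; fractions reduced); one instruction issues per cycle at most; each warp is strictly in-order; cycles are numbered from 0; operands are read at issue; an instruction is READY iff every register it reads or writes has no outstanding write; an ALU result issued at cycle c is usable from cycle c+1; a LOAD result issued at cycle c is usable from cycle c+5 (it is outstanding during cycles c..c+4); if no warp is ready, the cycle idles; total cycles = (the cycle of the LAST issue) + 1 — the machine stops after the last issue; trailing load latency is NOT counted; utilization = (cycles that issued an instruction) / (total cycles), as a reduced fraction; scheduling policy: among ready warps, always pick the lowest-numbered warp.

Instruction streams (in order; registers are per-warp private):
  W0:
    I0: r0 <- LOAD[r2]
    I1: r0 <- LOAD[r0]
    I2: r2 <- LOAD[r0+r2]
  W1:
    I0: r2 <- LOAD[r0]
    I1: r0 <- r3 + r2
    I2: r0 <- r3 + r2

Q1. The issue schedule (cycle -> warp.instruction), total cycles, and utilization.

cycle 0: W0.I0
cycle 1: W1.I0
cycle 2: idle
cycle 3: idle
cycle 4: idle
cycle 5: W0.I1
cycle 6: W1.I1
cycle 7: W1.I2
cycle 8: idle
cycle 9: idle
cycle 10: W0.I2

Answer: 11 cycles, utilization 6/11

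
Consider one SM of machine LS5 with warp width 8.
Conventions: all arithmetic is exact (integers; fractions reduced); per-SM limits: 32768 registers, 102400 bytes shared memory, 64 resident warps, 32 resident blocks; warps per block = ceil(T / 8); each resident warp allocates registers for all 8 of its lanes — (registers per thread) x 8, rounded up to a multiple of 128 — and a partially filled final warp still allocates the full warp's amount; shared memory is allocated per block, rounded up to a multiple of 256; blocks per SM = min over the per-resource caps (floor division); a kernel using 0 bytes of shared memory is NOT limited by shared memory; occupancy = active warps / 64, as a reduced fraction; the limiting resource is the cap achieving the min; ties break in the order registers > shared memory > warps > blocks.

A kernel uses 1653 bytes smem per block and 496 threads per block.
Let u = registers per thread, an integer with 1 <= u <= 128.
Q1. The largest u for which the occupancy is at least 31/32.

Answer: u = 64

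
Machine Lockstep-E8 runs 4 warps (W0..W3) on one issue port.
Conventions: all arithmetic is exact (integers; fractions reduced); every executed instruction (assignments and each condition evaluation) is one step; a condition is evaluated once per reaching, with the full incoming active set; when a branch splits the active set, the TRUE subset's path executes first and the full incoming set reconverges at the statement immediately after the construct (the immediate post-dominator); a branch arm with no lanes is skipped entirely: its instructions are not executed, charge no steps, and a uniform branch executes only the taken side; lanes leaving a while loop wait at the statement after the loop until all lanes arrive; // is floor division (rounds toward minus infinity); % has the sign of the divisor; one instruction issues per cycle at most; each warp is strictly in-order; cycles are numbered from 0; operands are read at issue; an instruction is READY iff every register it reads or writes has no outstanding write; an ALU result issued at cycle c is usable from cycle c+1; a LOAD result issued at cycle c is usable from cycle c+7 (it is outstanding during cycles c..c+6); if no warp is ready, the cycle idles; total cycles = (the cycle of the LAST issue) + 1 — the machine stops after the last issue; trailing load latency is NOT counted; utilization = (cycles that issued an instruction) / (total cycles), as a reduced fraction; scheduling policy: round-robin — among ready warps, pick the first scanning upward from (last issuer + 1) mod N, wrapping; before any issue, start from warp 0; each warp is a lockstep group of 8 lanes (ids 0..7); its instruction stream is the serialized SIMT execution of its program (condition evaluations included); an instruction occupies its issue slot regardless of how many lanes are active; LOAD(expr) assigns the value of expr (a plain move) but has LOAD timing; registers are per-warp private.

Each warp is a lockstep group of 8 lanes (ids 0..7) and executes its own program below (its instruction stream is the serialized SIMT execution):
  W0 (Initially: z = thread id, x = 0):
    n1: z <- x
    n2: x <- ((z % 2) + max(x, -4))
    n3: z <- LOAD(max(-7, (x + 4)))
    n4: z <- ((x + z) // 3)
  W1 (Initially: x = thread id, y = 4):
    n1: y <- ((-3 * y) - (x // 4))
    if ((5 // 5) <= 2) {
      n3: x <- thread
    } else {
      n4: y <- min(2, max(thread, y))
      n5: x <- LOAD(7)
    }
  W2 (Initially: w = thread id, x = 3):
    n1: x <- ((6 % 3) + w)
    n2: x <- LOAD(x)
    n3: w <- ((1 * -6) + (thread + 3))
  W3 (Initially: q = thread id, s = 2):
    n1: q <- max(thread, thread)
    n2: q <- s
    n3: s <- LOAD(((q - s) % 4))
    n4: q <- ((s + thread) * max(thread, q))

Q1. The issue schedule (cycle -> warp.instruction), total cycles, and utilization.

cycle 0: W0.I0
cycle 1: W1.I0
cycle 2: W2.I0
cycle 3: W3.I0
cycle 4: W0.I1
cycle 5: W1.I1
cycle 6: W2.I1
cycle 7: W3.I1
cycle 8: W0.I2
cycle 9: W1.I2
cycle 10: W2.I2
cycle 11: W3.I2
cycle 12: idle
cycle 13: idle
cycle 14: idle
cycle 15: W0.I3
cycle 16: idle
cycle 17: idle
cycle 18: W3.I3

Answer: 19 cycles, utilization 14/19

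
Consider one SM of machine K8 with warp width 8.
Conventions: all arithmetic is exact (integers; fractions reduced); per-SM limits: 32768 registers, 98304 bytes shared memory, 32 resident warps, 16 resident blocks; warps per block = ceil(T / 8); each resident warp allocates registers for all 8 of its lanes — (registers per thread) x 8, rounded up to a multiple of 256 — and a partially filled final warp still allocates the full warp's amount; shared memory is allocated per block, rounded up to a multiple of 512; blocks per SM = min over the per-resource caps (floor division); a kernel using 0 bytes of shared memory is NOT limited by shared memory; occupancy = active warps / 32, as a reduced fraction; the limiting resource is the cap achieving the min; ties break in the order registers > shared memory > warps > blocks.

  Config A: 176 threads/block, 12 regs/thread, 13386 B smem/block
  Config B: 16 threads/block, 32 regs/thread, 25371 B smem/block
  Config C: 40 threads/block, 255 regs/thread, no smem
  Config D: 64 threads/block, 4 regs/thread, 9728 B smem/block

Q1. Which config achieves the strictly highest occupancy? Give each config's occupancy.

occupancies: A 11/16, B 3/16, C 15/32, D 1

Answer: D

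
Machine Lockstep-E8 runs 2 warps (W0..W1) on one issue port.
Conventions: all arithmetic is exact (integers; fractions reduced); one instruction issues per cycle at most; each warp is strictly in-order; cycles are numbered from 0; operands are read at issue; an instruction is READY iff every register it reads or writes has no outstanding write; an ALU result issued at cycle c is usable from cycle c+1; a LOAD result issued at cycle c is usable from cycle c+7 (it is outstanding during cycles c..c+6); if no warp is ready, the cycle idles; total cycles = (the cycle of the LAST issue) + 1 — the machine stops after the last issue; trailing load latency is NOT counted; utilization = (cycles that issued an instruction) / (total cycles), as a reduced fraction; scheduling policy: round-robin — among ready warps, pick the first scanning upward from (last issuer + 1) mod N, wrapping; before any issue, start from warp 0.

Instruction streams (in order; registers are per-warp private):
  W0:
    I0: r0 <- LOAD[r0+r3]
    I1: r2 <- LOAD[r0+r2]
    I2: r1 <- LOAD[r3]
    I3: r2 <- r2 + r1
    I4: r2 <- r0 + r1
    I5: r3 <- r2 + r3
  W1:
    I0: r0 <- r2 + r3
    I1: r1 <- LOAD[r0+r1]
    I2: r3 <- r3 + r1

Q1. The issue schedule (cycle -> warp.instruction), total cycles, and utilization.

cycle 0: W0.I0
cycle 1: W1.I0
cycle 2: W1.I1
cycle 3: idle
cycle 4: idle
cycle 5: idle
cycle 6: idle
cycle 7: W0.I1
cycle 8: W0.I2
cycle 9: W1.I2
cycle 10: idle
cycle 11: idle
cycle 12: idle
cycle 13: idle
cycle 14: idle
cycle 15: W0.I3
cycle 16: W0.I4
cycle 17: W0.I5

Answer: 18 cycles, utilization 1/2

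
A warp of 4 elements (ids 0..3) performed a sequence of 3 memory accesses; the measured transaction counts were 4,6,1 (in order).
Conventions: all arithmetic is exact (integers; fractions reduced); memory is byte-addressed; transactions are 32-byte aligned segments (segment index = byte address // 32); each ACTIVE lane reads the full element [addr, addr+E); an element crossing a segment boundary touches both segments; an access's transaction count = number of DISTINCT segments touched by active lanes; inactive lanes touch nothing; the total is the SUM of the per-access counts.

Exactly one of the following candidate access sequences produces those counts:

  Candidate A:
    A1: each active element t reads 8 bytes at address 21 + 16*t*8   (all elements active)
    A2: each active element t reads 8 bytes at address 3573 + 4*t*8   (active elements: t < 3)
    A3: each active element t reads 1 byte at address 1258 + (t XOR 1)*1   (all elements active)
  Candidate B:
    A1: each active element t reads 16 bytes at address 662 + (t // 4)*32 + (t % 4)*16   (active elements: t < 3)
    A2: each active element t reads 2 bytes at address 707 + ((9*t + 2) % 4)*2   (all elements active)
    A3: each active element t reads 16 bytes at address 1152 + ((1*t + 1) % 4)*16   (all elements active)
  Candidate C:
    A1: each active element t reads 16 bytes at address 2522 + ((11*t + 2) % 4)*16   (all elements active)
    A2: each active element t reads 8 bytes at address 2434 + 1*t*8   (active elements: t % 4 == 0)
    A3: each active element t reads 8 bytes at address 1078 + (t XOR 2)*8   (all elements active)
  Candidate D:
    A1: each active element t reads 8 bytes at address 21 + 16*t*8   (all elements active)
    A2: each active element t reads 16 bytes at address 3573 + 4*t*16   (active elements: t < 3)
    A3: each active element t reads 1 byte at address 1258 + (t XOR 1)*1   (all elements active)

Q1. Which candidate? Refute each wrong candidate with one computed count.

A: A2 gives 3 transactions, not 6
B: A1 gives 3 transactions, not 4
C: A1 gives 3 transactions, not 4
D: all counts match (4,6,1)

Answer: D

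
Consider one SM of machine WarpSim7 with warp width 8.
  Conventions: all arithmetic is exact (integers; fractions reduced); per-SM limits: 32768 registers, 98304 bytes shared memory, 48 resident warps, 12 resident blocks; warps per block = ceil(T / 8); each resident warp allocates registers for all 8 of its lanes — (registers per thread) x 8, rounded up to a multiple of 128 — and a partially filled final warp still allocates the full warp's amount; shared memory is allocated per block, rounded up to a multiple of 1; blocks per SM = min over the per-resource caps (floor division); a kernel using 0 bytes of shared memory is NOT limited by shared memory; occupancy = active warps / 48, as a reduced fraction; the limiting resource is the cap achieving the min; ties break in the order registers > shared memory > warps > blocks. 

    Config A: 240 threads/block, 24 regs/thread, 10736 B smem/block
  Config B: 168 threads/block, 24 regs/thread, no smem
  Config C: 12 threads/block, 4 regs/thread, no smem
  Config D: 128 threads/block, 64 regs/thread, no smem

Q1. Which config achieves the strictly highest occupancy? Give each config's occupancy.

occupancies: A 5/8, B 7/8, C 1/2, D 1

Answer: D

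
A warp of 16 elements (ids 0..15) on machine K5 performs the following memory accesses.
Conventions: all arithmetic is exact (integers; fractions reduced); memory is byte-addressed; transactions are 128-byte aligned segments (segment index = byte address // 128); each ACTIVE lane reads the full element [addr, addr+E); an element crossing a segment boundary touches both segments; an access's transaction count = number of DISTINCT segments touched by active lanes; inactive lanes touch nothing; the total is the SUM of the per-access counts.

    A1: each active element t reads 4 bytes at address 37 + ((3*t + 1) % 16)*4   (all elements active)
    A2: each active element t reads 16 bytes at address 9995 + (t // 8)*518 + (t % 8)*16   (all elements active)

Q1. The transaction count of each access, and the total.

A1: 1 transaction
A2: 4 transactions

Answer: 1,4; total 5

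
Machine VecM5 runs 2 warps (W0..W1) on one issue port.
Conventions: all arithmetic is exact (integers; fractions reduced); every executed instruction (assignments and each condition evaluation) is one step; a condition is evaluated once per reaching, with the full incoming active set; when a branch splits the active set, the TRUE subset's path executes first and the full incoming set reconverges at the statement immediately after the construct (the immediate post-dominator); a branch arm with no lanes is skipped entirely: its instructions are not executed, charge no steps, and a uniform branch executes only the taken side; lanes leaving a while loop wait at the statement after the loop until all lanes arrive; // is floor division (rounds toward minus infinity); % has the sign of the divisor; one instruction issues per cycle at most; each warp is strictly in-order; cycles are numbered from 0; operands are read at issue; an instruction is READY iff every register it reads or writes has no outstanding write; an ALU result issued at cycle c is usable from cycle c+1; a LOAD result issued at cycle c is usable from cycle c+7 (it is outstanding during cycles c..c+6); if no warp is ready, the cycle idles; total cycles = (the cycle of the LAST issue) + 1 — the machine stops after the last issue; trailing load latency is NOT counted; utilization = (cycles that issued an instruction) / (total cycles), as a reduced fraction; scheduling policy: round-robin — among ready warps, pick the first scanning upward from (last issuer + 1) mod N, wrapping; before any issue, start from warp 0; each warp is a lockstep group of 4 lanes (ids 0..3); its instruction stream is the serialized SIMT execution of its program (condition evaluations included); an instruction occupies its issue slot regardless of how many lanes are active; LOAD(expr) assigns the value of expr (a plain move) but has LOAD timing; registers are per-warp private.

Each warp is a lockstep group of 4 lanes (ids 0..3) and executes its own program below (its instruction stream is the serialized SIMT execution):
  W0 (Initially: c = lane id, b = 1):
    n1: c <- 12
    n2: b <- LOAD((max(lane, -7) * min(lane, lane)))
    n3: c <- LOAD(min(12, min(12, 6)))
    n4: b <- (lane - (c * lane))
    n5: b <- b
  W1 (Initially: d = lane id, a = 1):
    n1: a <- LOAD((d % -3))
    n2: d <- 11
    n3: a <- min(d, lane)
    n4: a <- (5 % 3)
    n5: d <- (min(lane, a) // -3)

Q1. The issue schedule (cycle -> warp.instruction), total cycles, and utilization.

cycle 0: W0.I0
cycle 1: W1.I0
cycle 2: W0.I1
cycle 3: W1.I1
cycle 4: W0.I2
cycle 5: idle
cycle 6: idle
cycle 7: idle
cycle 8: W1.I2
cycle 9: W1.I3
cycle 10: W1.I4
cycle 11: W0.I3
cycle 12: W0.I4

Answer: 13 cycles, utilization 10/13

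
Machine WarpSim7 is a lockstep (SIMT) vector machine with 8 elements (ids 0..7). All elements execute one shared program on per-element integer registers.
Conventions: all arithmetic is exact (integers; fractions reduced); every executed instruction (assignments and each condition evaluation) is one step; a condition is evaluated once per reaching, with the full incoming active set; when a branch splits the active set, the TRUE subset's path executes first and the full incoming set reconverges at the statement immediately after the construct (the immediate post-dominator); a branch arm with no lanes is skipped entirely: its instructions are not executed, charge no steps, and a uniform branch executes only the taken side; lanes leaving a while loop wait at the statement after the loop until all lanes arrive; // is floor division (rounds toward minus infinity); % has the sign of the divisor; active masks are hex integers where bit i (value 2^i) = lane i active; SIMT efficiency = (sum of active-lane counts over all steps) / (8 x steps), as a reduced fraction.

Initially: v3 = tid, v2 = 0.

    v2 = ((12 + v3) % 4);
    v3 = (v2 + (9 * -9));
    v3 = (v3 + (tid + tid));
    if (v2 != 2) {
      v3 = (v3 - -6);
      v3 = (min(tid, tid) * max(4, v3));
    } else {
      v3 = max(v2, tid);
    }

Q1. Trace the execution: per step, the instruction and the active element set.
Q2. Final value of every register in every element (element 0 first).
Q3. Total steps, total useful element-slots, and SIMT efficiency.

step 0: v2 <- ((12 + v3) % 4)        0xff
step 1: v3 <- (v2 + (9 * -9))        0xff
step 2: v3 <- (v3 + (tid + tid))     0xff
step 3: eval (v2 != 2)               0xff
step 4: v3 <- (v3 - -6)              0xbb
step 5: v3 <- (min(tid, tid) * max(4, v3)) 0xbb
step 6: v3 <- max(v2, tid)           0x44

Answer: 7 steps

v3: 0,4,2,12,16,20,6,28
v2: 0,1,2,3,0,1,2,3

steps = 7; useful = 46; efficiency = 46/56 = 23/28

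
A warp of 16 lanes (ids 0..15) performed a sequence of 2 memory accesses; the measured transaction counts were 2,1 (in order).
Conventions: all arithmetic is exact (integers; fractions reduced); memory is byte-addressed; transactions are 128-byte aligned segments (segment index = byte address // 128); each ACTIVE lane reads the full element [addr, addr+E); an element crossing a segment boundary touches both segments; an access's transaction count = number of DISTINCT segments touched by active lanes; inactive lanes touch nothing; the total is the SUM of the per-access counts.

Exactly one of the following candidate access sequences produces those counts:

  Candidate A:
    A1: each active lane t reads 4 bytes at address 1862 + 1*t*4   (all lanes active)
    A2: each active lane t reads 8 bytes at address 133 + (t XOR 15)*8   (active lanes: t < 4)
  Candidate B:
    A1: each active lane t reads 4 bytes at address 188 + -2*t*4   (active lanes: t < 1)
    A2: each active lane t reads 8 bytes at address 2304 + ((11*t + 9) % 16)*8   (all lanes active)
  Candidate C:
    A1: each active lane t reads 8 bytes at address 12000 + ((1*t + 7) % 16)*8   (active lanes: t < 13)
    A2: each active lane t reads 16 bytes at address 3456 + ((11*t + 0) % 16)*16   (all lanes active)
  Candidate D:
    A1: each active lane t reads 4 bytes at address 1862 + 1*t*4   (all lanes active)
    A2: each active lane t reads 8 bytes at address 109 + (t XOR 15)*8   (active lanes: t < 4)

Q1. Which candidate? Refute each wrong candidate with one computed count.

A: A2 gives 2 transactions, not 1
B: A1 gives 1 transaction, not 2
C: A2 gives 2 transactions, not 1
D: all counts match (2,1)

Answer: D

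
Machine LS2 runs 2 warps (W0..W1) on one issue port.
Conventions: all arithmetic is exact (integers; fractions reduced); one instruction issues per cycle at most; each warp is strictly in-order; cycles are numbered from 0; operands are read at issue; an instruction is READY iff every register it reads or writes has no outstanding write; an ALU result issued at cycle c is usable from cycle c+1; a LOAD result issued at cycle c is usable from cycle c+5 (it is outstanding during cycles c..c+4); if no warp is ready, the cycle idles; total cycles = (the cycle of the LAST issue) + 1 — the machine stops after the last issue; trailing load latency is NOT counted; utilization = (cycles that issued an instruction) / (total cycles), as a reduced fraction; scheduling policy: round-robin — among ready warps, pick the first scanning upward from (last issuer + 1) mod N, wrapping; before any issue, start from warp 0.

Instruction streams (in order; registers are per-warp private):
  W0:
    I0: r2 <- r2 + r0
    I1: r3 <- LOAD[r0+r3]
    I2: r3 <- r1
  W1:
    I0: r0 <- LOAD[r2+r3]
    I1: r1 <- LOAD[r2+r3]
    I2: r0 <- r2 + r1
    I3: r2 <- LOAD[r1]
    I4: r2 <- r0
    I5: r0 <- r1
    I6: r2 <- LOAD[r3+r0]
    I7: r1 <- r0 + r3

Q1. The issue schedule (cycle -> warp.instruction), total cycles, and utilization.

cycle 0: W0.I0
cycle 1: W1.I0
cycle 2: W0.I1
cycle 3: W1.I1
cycle 4: idle
cycle 5: idle
cycle 6: idle
cycle 7: W0.I2
cycle 8: W1.I2
cycle 9: W1.I3
cycle 10: idle
cycle 11: idle
cycle 12: idle
cycle 13: idle
cycle 14: W1.I4
cycle 15: W1.I5
cycle 16: W1.I6
cycle 17: W1.I7

Answer: 18 cycles, utilization 11/18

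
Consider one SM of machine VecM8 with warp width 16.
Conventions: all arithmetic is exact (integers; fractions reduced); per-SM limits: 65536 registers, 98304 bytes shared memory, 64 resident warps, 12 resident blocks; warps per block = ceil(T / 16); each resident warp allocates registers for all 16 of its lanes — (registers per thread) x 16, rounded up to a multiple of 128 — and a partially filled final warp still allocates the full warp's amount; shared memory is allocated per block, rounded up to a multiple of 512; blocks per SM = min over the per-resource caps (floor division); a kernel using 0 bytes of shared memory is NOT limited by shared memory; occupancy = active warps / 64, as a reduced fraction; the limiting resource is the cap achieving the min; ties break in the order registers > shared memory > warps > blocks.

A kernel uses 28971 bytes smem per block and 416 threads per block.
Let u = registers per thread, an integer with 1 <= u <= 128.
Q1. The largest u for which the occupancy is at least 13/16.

Answer: u = 72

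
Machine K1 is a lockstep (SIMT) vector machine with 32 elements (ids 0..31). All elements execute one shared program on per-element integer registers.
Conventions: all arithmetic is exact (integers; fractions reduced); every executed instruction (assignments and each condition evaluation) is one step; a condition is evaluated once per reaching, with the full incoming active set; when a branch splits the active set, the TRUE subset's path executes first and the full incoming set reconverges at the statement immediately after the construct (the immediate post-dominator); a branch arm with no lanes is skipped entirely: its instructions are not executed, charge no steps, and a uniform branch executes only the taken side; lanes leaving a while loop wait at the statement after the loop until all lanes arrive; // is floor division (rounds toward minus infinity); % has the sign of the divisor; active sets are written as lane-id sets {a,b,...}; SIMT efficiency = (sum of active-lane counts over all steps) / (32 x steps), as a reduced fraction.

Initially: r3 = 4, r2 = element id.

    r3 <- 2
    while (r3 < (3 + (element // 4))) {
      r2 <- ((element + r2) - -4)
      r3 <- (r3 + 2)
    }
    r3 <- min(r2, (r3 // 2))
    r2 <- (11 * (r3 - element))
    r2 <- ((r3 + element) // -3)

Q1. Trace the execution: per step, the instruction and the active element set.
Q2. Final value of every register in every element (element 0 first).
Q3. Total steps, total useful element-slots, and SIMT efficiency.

step 0: r3 <- 2                      {0,1,2,3,4,5,6,7,8,9,10,11,12,13,14,15,16,17,18,19,20,21,22,23,24,25,26,27,28,29,30,31}
step 1: eval (r3 < (3 + (element // 4))) {0,1,2,3,4,5,6,7,8,9,10,11,12,13,14,15,16,17,18,19,20,21,22,23,24,25,26,27,28,29,30,31}
step 2: r2 <- ((element + r2) - -4)  {0,1,2,3,4,5,6,7,8,9,10,11,12,13,14,15,16,17,18,19,20,21,22,23,24,25,26,27,28,29,30,31}
step 3: r3 <- (r3 + 2)               {0,1,2,3,4,5,6,7,8,9,10,11,12,13,14,15,16,17,18,19,20,21,22,23,24,25,26,27,28,29,30,31}
step 4: eval (r3 < (3 + (element // 4))) {0,1,2,3,4,5,6,7,8,9,10,11,12,13,14,15,16,17,18,19,20,21,22,23,24,25,26,27,28,29,30,31}
step 5: r2 <- ((element + r2) - -4)  {8,9,10,11,12,13,14,15,16,17,18,19,20,21,22,23,24,25,26,27,28,29,30,31}
step 6: r3 <- (r3 + 2)               {8,9,10,11,12,13,14,15,16,17,18,19,20,21,22,23,24,25,26,27,28,29,30,31}
step 7: eval (r3 < (3 + (element // 4))) {8,9,10,11,12,13,14,15,16,17,18,19,20,21,22,23,24,25,26,27,28,29,30,31}
step 8: r2 <- ((element + r2) - -4)  {16,17,18,19,20,21,22,23,24,25,26,27,28,29,30,31}
step 9: r3 <- (r3 + 2)               {16,17,18,19,20,21,22,23,24,25,26,27,28,29,30,31}
step 10: eval (r3 < (3 + (element // 4))) {16,17,18,19,20,21,22,23,24,25,26,27,28,29,30,31}
step 11: r2 <- ((element + r2) - -4)  {24,25,26,27,28,29,30,31}
step 12: r3 <- (r3 + 2)               {24,25,26,27,28,29,30,31}
step 13: eval (r3 < (3 + (element // 4))) {24,25,26,27,28,29,30,31}
step 14: r3 <- min(r2, (r3 // 2))     {0,1,2,3,4,5,6,7,8,9,10,11,12,13,14,15,16,17,18,19,20,21,22,23,24,25,26,27,28,29,30,31}
step 15: r2 <- (11 * (r3 - element))  {0,1,2,3,4,5,6,7,8,9,10,11,12,13,14,15,16,17,18,19,20,21,22,23,24,25,26,27,28,29,30,31}
step 16: r2 <- ((r3 + element) // -3) {0,1,2,3,4,5,6,7,8,9,10,11,12,13,14,15,16,17,18,19,20,21,22,23,24,25,26,27,28,29,30,31}

Answer: 17 steps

r3: 2,2,2,2,2,2,2,2,3,3,3,3,3,3,3,3,4,4,4,4,4,4,4,4,5,5,5,5,5,5,5,5
r2: -1,-1,-2,-2,-2,-3,-3,-3,-4,-4,-5,-5,-5,-6,-6,-6,-7,-7,-8,-8,-8,-9,-9,-9,-10,-10,-11,-11,-11,-12,-12,-12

steps = 17; useful = 400; efficiency = 400/544 = 25/34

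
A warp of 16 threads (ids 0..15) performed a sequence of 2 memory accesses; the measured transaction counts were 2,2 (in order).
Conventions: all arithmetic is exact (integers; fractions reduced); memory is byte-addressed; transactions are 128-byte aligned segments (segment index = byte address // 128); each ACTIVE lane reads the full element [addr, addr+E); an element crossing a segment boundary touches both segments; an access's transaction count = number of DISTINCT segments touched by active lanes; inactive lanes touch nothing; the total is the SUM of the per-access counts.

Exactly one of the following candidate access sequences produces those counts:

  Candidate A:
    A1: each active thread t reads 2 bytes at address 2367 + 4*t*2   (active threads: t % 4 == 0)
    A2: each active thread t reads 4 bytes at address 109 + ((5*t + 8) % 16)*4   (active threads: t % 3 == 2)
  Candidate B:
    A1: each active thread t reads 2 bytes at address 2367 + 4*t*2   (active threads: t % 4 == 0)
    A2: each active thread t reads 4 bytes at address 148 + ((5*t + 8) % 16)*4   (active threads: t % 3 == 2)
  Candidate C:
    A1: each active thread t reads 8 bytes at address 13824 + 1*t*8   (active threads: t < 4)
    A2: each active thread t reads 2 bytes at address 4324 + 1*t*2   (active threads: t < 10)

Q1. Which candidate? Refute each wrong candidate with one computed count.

B: A2 gives 1 transaction, not 2
C: A1 gives 1 transaction, not 2
A: all counts match (2,2)

Answer: A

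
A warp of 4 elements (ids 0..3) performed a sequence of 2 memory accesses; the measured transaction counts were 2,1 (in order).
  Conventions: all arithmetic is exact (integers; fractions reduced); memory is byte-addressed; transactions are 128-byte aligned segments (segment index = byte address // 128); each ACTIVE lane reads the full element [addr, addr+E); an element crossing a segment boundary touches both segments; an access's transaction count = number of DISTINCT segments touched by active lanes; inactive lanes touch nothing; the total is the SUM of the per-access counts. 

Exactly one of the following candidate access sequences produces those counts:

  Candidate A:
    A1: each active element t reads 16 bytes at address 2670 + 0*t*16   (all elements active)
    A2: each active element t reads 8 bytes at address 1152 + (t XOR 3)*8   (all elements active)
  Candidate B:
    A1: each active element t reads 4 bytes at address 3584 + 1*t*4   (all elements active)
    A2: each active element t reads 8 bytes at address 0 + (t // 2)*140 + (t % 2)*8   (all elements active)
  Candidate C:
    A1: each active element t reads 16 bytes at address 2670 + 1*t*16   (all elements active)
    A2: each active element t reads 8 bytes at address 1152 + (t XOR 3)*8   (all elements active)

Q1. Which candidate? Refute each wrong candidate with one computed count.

A: A1 gives 1 transaction, not 2
B: A1 gives 1 transaction, not 2
C: all counts match (2,1)

Answer: C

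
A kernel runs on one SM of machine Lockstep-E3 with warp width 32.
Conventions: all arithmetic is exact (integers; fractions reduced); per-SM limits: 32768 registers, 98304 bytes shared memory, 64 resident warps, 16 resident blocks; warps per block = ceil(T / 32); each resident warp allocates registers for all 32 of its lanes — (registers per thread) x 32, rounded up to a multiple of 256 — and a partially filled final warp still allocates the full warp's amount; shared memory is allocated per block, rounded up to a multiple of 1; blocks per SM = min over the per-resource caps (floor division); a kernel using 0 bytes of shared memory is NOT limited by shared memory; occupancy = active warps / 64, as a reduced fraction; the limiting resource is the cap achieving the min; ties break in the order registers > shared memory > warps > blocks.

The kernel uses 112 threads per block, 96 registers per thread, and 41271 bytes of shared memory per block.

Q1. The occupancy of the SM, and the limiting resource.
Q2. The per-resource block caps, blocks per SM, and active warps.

Answer: occupancy 1/8, limited by registers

registers: 2 blocks
shared memory: 2 blocks
warps: 16 blocks
blocks: 16 blocks

Answer: 2 blocks, 8 active warps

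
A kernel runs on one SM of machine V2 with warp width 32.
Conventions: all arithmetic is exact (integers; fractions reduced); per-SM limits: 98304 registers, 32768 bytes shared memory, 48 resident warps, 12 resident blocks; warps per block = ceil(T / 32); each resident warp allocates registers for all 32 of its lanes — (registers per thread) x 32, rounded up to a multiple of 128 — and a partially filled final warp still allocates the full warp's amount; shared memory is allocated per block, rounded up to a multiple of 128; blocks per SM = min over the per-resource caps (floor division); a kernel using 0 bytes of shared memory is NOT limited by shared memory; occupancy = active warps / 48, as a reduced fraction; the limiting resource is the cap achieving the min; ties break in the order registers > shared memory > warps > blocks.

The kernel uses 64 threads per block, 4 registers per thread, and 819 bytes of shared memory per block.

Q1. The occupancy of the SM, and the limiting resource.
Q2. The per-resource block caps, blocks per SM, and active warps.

Answer: occupancy 1/2, limited by blocks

registers: 384 blocks
shared memory: 36 blocks
warps: 24 blocks
blocks: 12 blocks

Answer: 12 blocks, 24 active warps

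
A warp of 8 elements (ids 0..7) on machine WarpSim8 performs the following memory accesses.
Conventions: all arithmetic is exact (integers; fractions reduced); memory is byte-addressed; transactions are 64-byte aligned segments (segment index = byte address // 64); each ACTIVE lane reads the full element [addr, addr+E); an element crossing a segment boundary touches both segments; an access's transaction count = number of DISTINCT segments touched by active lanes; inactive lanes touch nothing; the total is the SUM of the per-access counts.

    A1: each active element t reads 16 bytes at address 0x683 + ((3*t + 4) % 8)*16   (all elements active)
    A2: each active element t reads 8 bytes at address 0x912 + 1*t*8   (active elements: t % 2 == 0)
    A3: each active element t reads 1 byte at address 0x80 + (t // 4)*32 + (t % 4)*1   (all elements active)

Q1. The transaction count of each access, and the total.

A1: 3 transactions
A2: 2 transactions
A3: 1 transaction

Answer: 3,2,1; total 6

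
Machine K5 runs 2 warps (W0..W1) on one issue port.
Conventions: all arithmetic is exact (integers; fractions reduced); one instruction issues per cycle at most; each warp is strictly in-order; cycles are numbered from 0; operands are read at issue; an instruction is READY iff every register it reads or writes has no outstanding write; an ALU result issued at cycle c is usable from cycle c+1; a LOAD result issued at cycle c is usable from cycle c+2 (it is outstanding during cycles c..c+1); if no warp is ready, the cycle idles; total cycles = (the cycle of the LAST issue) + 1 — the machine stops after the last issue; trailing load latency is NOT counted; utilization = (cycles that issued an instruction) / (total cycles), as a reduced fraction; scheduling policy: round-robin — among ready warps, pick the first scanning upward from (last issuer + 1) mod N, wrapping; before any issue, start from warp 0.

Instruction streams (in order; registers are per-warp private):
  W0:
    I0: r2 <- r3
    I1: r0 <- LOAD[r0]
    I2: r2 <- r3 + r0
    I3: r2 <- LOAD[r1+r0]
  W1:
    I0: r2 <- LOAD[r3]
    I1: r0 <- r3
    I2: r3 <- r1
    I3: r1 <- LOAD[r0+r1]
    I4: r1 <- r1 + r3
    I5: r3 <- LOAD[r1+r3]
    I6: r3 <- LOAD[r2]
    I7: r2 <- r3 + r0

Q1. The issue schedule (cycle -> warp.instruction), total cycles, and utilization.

cycle 0: W0.I0
cycle 1: W1.I0
cycle 2: W0.I1
cycle 3: W1.I1
cycle 4: W0.I2
cycle 5: W1.I2
cycle 6: W0.I3
cycle 7: W1.I3
cycle 8: idle
cycle 9: W1.I4
cycle 10: W1.I5
cycle 11: idle
cycle 12: W1.I6
cycle 13: idle
cycle 14: W1.I7

Answer: 15 cycles, utilization 4/5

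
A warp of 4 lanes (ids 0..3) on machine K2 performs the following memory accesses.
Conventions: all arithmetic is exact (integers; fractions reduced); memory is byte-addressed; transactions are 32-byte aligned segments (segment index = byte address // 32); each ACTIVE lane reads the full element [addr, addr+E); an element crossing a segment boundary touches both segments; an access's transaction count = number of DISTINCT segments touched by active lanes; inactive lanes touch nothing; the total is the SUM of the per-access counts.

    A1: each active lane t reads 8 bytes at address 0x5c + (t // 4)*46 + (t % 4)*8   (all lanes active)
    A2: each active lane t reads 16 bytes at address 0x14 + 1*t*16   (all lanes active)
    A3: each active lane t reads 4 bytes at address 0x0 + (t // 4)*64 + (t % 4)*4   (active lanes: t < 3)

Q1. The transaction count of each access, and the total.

A1: 2 transactions
A2: 3 transactions
A3: 1 transaction

Answer: 2,3,1; total 6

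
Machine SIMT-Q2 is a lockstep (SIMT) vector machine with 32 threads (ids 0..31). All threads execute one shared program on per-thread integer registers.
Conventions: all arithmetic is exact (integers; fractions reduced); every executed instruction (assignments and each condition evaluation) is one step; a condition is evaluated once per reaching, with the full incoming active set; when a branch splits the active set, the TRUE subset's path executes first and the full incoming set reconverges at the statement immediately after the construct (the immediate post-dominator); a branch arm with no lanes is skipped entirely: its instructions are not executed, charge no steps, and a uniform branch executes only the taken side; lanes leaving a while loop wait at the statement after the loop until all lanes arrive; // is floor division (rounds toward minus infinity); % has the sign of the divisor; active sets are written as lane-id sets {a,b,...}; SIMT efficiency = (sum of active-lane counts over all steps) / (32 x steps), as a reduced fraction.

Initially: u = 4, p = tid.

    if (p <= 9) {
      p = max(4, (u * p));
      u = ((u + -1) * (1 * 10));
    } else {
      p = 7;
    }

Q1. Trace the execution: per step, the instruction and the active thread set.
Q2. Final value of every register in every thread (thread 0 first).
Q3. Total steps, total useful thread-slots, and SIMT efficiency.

step 0: eval (p <= 9)                {0,1,2,3,4,5,6,7,8,9,10,11,12,13,14,15,16,17,18,19,20,21,22,23,24,25,26,27,28,29,30,31}
step 1: p <- max(4, (u * p))         {0,1,2,3,4,5,6,7,8,9}
step 2: u <- ((u + -1) * (1 * 10))   {0,1,2,3,4,5,6,7,8,9}
step 3: p <- 7                       {10,11,12,13,14,15,16,17,18,19,20,21,22,23,24,25,26,27,28,29,30,31}

Answer: 4 steps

u: 30,30,30,30,30,30,30,30,30,30,4,4,4,4,4,4,4,4,4,4,4,4,4,4,4,4,4,4,4,4,4,4
p: 4,4,8,12,16,20,24,28,32,36,7,7,7,7,7,7,7,7,7,7,7,7,7,7,7,7,7,7,7,7,7,7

steps = 4; useful = 74; efficiency = 74/128 = 37/64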